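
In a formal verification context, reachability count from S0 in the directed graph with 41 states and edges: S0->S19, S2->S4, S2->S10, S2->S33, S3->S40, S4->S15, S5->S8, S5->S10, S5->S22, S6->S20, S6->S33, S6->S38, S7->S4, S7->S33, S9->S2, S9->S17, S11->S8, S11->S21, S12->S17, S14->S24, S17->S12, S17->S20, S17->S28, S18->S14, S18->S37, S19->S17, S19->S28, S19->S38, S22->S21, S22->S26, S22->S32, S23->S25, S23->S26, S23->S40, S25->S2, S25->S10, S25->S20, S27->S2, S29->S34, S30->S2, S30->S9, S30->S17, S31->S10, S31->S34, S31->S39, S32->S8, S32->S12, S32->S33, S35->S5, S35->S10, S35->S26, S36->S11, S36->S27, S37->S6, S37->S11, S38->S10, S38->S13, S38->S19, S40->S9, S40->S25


BFS from S0:
  layer 0: {S0}
  layer 1: {S19}
  layer 2: {S17, S28, S38}
  layer 3: {S10, S12, S13, S20}
Reachable set: {S0, S10, S12, S13, S17, S19, S20, S28, S38}
Count = 9

9


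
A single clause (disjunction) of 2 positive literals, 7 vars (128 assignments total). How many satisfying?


Step 1: Total=2^7=128
Step 2: Unsat when all 2 false: 2^5=32
Step 3: Sat=128-32=96

96


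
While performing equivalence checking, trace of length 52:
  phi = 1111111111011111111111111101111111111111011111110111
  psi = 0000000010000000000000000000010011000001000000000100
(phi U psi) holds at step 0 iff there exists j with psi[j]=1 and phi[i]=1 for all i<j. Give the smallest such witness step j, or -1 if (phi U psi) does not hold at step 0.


(phi U psi) at 0: need smallest j with psi[j]=1 and phi[i]=1 for all i in [0,j).
Scan from step 0:
  step 0: phi=1, psi=0 -> continue
  step 1: phi=1, psi=0 -> continue
  step 2: phi=1, psi=0 -> continue
  step 3: phi=1, psi=0 -> continue
  step 8: psi=1 and phi held for [0,8) -> witness found
Witness step = 8

8


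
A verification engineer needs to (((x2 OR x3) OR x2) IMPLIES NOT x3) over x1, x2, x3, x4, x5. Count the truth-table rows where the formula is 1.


Formula: (((x2 OR x3) OR x2) IMPLIES NOT x3) over 5 vars (32 rows)
Evaluate each row (x1, x2, x3, x4, x5 as bits, MSB first):
  row 0 [00000]: (((0 OR 0) OR 0) IMPLIES NOT 0) -> 1
  row 1 [00001]: (((0 OR 0) OR 0) IMPLIES NOT 0) -> 1
  row 2 [00010]: (((0 OR 0) OR 0) IMPLIES NOT 0) -> 1
  row 3 [00011]: (((0 OR 0) OR 0) IMPLIES NOT 0) -> 1
  row 4 [00100]: (((0 OR 1) OR 0) IMPLIES NOT 1) -> 0
  row 5 [00101]: (((0 OR 1) OR 0) IMPLIES NOT 1) -> 0
  row 6 [00110]: (((0 OR 1) OR 0) IMPLIES NOT 1) -> 0
  row 7 [00111]: (((0 OR 1) OR 0) IMPLIES NOT 1) -> 0
  row 8 [01000]: (((1 OR 0) OR 1) IMPLIES NOT 0) -> 1
  row 9 [01001]: (((1 OR 0) OR 1) IMPLIES NOT 0) -> 1
  row 10 [01010]: (((1 OR 0) OR 1) IMPLIES NOT 0) -> 1
  row 11 [01011]: (((1 OR 0) OR 1) IMPLIES NOT 0) -> 1
  row 12 [01100]: (((1 OR 1) OR 1) IMPLIES NOT 1) -> 0
  row 13 [01101]: (((1 OR 1) OR 1) IMPLIES NOT 1) -> 0
  row 14 [01110]: (((1 OR 1) OR 1) IMPLIES NOT 1) -> 0
  row 15 [01111]: (((1 OR 1) OR 1) IMPLIES NOT 1) -> 0
  row 16 [10000]: (((0 OR 0) OR 0) IMPLIES NOT 0) -> 1
  row 17 [10001]: (((0 OR 0) OR 0) IMPLIES NOT 0) -> 1
  row 18 [10010]: (((0 OR 0) OR 0) IMPLIES NOT 0) -> 1
  row 19 [10011]: (((0 OR 0) OR 0) IMPLIES NOT 0) -> 1
  row 20 [10100]: (((0 OR 1) OR 0) IMPLIES NOT 1) -> 0
  row 21 [10101]: (((0 OR 1) OR 0) IMPLIES NOT 1) -> 0
  row 22 [10110]: (((0 OR 1) OR 0) IMPLIES NOT 1) -> 0
  row 23 [10111]: (((0 OR 1) OR 0) IMPLIES NOT 1) -> 0
  row 24 [11000]: (((1 OR 0) OR 1) IMPLIES NOT 0) -> 1
  row 25 [11001]: (((1 OR 0) OR 1) IMPLIES NOT 0) -> 1
  row 26 [11010]: (((1 OR 0) OR 1) IMPLIES NOT 0) -> 1
  row 27 [11011]: (((1 OR 0) OR 1) IMPLIES NOT 0) -> 1
  row 28 [11100]: (((1 OR 1) OR 1) IMPLIES NOT 1) -> 0
  row 29 [11101]: (((1 OR 1) OR 1) IMPLIES NOT 1) -> 0
  row 30 [11110]: (((1 OR 1) OR 1) IMPLIES NOT 1) -> 0
  row 31 [11111]: (((1 OR 1) OR 1) IMPLIES NOT 1) -> 0
Full result column, 8 rows per line (x1,x2 fixed per line; x3,x4,x5 runs 000..111 left to right):
  rows 0-7 [x1,x2=00]: 11110000  (ones: 4)
  rows 8-15 [x1,x2=01]: 11110000  (ones: 4)
  rows 16-23 [x1,x2=10]: 11110000  (ones: 4)
  rows 24-31 [x1,x2=11]: 11110000  (ones: 4)
Count of 1-rows = 4+4+4+4 = 16

16


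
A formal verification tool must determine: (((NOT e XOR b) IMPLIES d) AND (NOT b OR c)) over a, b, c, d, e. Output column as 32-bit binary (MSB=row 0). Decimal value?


Formula: (((NOT e XOR b) IMPLIES d) AND (NOT b OR c)) over a, b, c, d, e (32 rows)
Evaluate each row (bits = a,b,c,d,e, MSB first):
  row 0 [00000]: (((NOT 0 XOR 0) IMPLIES 0) AND (NOT 0 OR 0)) -> 0
  row 1 [00001]: (((NOT 1 XOR 0) IMPLIES 0) AND (NOT 0 OR 0)) -> 1
  row 2 [00010]: (((NOT 0 XOR 0) IMPLIES 1) AND (NOT 0 OR 0)) -> 1
  row 3 [00011]: (((NOT 1 XOR 0) IMPLIES 1) AND (NOT 0 OR 0)) -> 1
  row 4 [00100]: (((NOT 0 XOR 0) IMPLIES 0) AND (NOT 0 OR 1)) -> 0
  row 5 [00101]: (((NOT 1 XOR 0) IMPLIES 0) AND (NOT 0 OR 1)) -> 1
  row 6 [00110]: (((NOT 0 XOR 0) IMPLIES 1) AND (NOT 0 OR 1)) -> 1
  row 7 [00111]: (((NOT 1 XOR 0) IMPLIES 1) AND (NOT 0 OR 1)) -> 1
  row 8 [01000]: (((NOT 0 XOR 1) IMPLIES 0) AND (NOT 1 OR 0)) -> 0
  row 9 [01001]: (((NOT 1 XOR 1) IMPLIES 0) AND (NOT 1 OR 0)) -> 0
  row 10 [01010]: (((NOT 0 XOR 1) IMPLIES 1) AND (NOT 1 OR 0)) -> 0
  row 11 [01011]: (((NOT 1 XOR 1) IMPLIES 1) AND (NOT 1 OR 0)) -> 0
  row 12 [01100]: (((NOT 0 XOR 1) IMPLIES 0) AND (NOT 1 OR 1)) -> 1
  row 13 [01101]: (((NOT 1 XOR 1) IMPLIES 0) AND (NOT 1 OR 1)) -> 0
  row 14 [01110]: (((NOT 0 XOR 1) IMPLIES 1) AND (NOT 1 OR 1)) -> 1
  row 15 [01111]: (((NOT 1 XOR 1) IMPLIES 1) AND (NOT 1 OR 1)) -> 1
  row 16 [10000]: (((NOT 0 XOR 0) IMPLIES 0) AND (NOT 0 OR 0)) -> 0
  row 17 [10001]: (((NOT 1 XOR 0) IMPLIES 0) AND (NOT 0 OR 0)) -> 1
  row 18 [10010]: (((NOT 0 XOR 0) IMPLIES 1) AND (NOT 0 OR 0)) -> 1
  row 19 [10011]: (((NOT 1 XOR 0) IMPLIES 1) AND (NOT 0 OR 0)) -> 1
  row 20 [10100]: (((NOT 0 XOR 0) IMPLIES 0) AND (NOT 0 OR 1)) -> 0
  row 21 [10101]: (((NOT 1 XOR 0) IMPLIES 0) AND (NOT 0 OR 1)) -> 1
  row 22 [10110]: (((NOT 0 XOR 0) IMPLIES 1) AND (NOT 0 OR 1)) -> 1
  row 23 [10111]: (((NOT 1 XOR 0) IMPLIES 1) AND (NOT 0 OR 1)) -> 1
  row 24 [11000]: (((NOT 0 XOR 1) IMPLIES 0) AND (NOT 1 OR 0)) -> 0
  row 25 [11001]: (((NOT 1 XOR 1) IMPLIES 0) AND (NOT 1 OR 0)) -> 0
  row 26 [11010]: (((NOT 0 XOR 1) IMPLIES 1) AND (NOT 1 OR 0)) -> 0
  row 27 [11011]: (((NOT 1 XOR 1) IMPLIES 1) AND (NOT 1 OR 0)) -> 0
  row 28 [11100]: (((NOT 0 XOR 1) IMPLIES 0) AND (NOT 1 OR 1)) -> 1
  row 29 [11101]: (((NOT 1 XOR 1) IMPLIES 0) AND (NOT 1 OR 1)) -> 0
  row 30 [11110]: (((NOT 0 XOR 1) IMPLIES 1) AND (NOT 1 OR 1)) -> 1
  row 31 [11111]: (((NOT 1 XOR 1) IMPLIES 1) AND (NOT 1 OR 1)) -> 1
Full result column, 4 rows per line (a,b,c fixed per line; d,e runs 00..11 left to right):
  rows 0-3 [a,b,c=000]: 0111  = hex 7
  rows 4-7 [a,b,c=001]: 0111  = hex 7
  rows 8-11 [a,b,c=010]: 0000  = hex 0
  rows 12-15 [a,b,c=011]: 1011  = hex B
  rows 16-19 [a,b,c=100]: 0111  = hex 7
  rows 20-23 [a,b,c=101]: 0111  = hex 7
  rows 24-27 [a,b,c=110]: 0000  = hex 0
  rows 28-31 [a,b,c=111]: 1011  = hex B
Output column (row 0 .. row 31) = 01110111000010110111011100001011
Output column grouped in 4s = 0111 0111 0000 1011 0111 0111 0000 1011 = 0x770B770B
Convert to decimal digit by digit (value = value*16 + digit):
  7 -> 7
  7*16 + 7 = 119
  119*16 + 0 = 1904
  1904*16 + 11 (B) = 30475
  30475*16 + 7 = 487607
  487607*16 + 7 = 7801719
  7801719*16 + 0 = 124827504
  124827504*16 + 11 (B) = 1997240075
Decimal = 1997240075

1997240075


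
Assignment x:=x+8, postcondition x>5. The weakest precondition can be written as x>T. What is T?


Formula: wp(x:=E, P) = P[E/x] (substitute E for x in postcondition)
Step 1: Postcondition: x>5
Step 2: Substitute x+8 for x: x+8>5
Step 3: Solve for x: x > 5-8 = -3

-3


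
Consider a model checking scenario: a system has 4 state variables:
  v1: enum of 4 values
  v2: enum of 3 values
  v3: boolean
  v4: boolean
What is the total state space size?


State space = product of domain sizes of all variables.
Domain sizes:
  v1 (enum of 4 values): 4
  v2 (enum of 3 values): 3
  v3 (boolean): 2
  v4 (boolean): 2
Product = 4 * 3 * 2 * 2 = 48

48


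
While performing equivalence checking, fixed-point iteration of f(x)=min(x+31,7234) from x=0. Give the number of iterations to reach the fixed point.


Step 1: x=0, cap=7234, increment=31
Step 2: x grows by 31 each step until capped at 7234; fixed point is x=7234
Step 3: iterations = ceil(7234/31) = 234

234


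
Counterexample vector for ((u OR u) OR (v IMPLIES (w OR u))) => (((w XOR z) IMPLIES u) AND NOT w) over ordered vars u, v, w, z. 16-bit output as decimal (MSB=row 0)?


F1 = ((u OR u) OR (v IMPLIES (w OR u)))
F2 = (((w XOR z) IMPLIES u) AND NOT w)
Counterexample to F1=>F2 is where F1=1 and F2=0.
Evaluate each row (bits = u,v,w,z, MSB first):
  row 0 [0000]: F1=1 F2=1 -> F1&~F2 -> 0
  row 1 [0001]: F1=1 F2=0 -> F1&~F2 -> 1
  row 2 [0010]: F1=1 F2=0 -> F1&~F2 -> 1
  row 3 [0011]: F1=1 F2=0 -> F1&~F2 -> 1
  row 4 [0100]: F1=0 F2=1 -> F1&~F2 -> 0
  row 5 [0101]: F1=0 F2=0 -> F1&~F2 -> 0
  row 6 [0110]: F1=1 F2=0 -> F1&~F2 -> 1
  row 7 [0111]: F1=1 F2=0 -> F1&~F2 -> 1
  row 8 [1000]: F1=1 F2=1 -> F1&~F2 -> 0
  row 9 [1001]: F1=1 F2=1 -> F1&~F2 -> 0
  row 10 [1010]: F1=1 F2=0 -> F1&~F2 -> 1
  row 11 [1011]: F1=1 F2=0 -> F1&~F2 -> 1
  row 12 [1100]: F1=1 F2=1 -> F1&~F2 -> 0
  row 13 [1101]: F1=1 F2=1 -> F1&~F2 -> 0
  row 14 [1110]: F1=1 F2=0 -> F1&~F2 -> 1
  row 15 [1111]: F1=1 F2=0 -> F1&~F2 -> 1
Full result column, 4 rows per line (u,v fixed per line; w,z runs 00..11 left to right):
  rows 0-3 [u,v=00]: 0111  = hex 7
  rows 4-7 [u,v=01]: 0011  = hex 3
  rows 8-11 [u,v=10]: 0011  = hex 3
  rows 12-15 [u,v=11]: 0011  = hex 3
Counterexample vector (row 0 .. row 15) = 0111001100110011
Output column grouped in 4s = 0111 0011 0011 0011 = 0x7333
Convert to decimal digit by digit (value = value*16 + digit):
  7 -> 7
  7*16 + 3 = 115
  115*16 + 3 = 1843
  1843*16 + 3 = 29491
Decimal = 29491

29491


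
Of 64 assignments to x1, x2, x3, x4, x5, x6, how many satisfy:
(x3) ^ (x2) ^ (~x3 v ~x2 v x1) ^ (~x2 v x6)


CNF with 4 clauses over 6 vars (64 assignments).
An assignment satisfies CNF iff every clause has >=1 true literal.
Check each row (bits = x1,x2,x3,x4,x5,x6; clause T/F shown):
  row 0 [000000]: clauses=FFTT -> 0
  row 1 [000001]: clauses=FFTT -> 0
  row 2 [000010]: clauses=FFTT -> 0
  row 3 [000011]: clauses=FFTT -> 0
  row 4 [000100]: clauses=FFTT -> 0
  (every remaining row is evaluated the same way; all 64 results are listed next)
Full result column, 8 rows per line (x1,x2,x3 fixed per line; x4,x5,x6 runs 000..111 left to right):
  rows 0-7 [x1,x2,x3=000]: 00000000  (ones: 0)
  rows 8-15 [x1,x2,x3=001]: 00000000  (ones: 0)
  rows 16-23 [x1,x2,x3=010]: 00000000  (ones: 0)
  rows 24-31 [x1,x2,x3=011]: 00000000  (ones: 0)
  rows 32-39 [x1,x2,x3=100]: 00000000  (ones: 0)
  rows 40-47 [x1,x2,x3=101]: 00000000  (ones: 0)
  rows 48-55 [x1,x2,x3=110]: 00000000  (ones: 0)
  rows 56-63 [x1,x2,x3=111]: 01010101  (ones: 4)
Satisfying assignments = 0+0+0+0+0+0+0+4 = 4

4


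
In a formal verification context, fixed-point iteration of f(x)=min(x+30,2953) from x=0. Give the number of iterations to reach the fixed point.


Step 1: x=0, cap=2953, increment=30
Step 2: x grows by 30 each step until capped at 2953; fixed point is x=2953
Step 3: iterations = ceil(2953/30) = 99

99


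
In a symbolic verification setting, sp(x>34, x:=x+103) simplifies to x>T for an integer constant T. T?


Formula: sp(P, x:=E) = exists old_x. (x = E[old_x/x]) AND P[old_x/x] (old_x is the value of x before the assignment; eliminate old_x by solving x = E[old_x/x] for old_x)
Step 1: Precondition P: x>34, i.e. old_x > 34
Step 2: Assignment gives x = old_x + 103, so old_x = x - 103
Step 3: Substitute into P: x - 103 > 34
Step 4: Simplify: x > 34+103 = 137

137


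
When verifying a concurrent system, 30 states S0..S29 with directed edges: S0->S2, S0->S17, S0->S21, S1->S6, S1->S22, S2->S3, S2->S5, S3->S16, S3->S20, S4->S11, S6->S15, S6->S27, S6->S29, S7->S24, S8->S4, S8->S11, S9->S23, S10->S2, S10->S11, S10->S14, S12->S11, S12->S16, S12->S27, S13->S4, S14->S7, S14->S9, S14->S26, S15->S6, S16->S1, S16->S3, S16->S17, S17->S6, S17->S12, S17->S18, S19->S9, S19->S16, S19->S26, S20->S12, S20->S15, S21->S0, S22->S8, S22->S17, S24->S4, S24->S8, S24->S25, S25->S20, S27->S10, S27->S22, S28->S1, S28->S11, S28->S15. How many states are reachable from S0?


BFS from S0:
  layer 0: {S0}
  layer 1: {S2, S17, S21}
  layer 2: {S3, S5, S6, S12, S18}
  layer 3: {S11, S15, S16, S20, S27, S29}
  layer 4: {S1, S10, S22}
  layer 5: {S8, S14}
  layer 6: {S4, S7, S9, S26}
  layer 7: {S23, S24}
  layer 8: {S25}
Reachable set: {S0, S1, S2, S3, S4, S5, S6, S7, S8, S9, S10, S11, S12, S14, S15, S16, S17, S18, S20, S21, S22, S23, S24, S25, S26, S27, S29}
Count = 27

27


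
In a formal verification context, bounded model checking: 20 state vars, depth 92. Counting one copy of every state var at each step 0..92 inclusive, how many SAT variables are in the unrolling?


BMC unrolls to depth k, creating one copy of each state var for steps 0..k.
Step count = 92 + 1 = 93 (steps 0 through 92)
Vars per step = 20
Total = 20 * 93 = 1860

1860


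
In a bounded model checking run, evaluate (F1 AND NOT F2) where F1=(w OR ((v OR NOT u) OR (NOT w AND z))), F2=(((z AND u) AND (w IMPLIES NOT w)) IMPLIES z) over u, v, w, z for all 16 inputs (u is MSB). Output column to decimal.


F1 = (w OR ((v OR NOT u) OR (NOT w AND z)))
F2 = (((z AND u) AND (w IMPLIES NOT w)) IMPLIES z)
Counterexample to F1=>F2 is where F1=1 and F2=0.
Evaluate each row (bits = u,v,w,z, MSB first):
  row 0 [0000]: F1=1 F2=1 -> F1&~F2 -> 0
  row 1 [0001]: F1=1 F2=1 -> F1&~F2 -> 0
  row 2 [0010]: F1=1 F2=1 -> F1&~F2 -> 0
  row 3 [0011]: F1=1 F2=1 -> F1&~F2 -> 0
  row 4 [0100]: F1=1 F2=1 -> F1&~F2 -> 0
  row 5 [0101]: F1=1 F2=1 -> F1&~F2 -> 0
  row 6 [0110]: F1=1 F2=1 -> F1&~F2 -> 0
  row 7 [0111]: F1=1 F2=1 -> F1&~F2 -> 0
  row 8 [1000]: F1=0 F2=1 -> F1&~F2 -> 0
  row 9 [1001]: F1=1 F2=1 -> F1&~F2 -> 0
  row 10 [1010]: F1=1 F2=1 -> F1&~F2 -> 0
  row 11 [1011]: F1=1 F2=1 -> F1&~F2 -> 0
  row 12 [1100]: F1=1 F2=1 -> F1&~F2 -> 0
  row 13 [1101]: F1=1 F2=1 -> F1&~F2 -> 0
  row 14 [1110]: F1=1 F2=1 -> F1&~F2 -> 0
  row 15 [1111]: F1=1 F2=1 -> F1&~F2 -> 0
Full result column, 4 rows per line (u,v fixed per line; w,z runs 00..11 left to right):
  rows 0-3 [u,v=00]: 0000  = hex 0
  rows 4-7 [u,v=01]: 0000  = hex 0
  rows 8-11 [u,v=10]: 0000  = hex 0
  rows 12-15 [u,v=11]: 0000  = hex 0
Counterexample vector (row 0 .. row 15) = 0000000000000000
Output column grouped in 4s = 0000 0000 0000 0000 = 0x0000
Convert to decimal digit by digit (value = value*16 + digit):
  0 -> 0
  0*16 + 0 = 0
  0*16 + 0 = 0
  0*16 + 0 = 0
Decimal = 0

0


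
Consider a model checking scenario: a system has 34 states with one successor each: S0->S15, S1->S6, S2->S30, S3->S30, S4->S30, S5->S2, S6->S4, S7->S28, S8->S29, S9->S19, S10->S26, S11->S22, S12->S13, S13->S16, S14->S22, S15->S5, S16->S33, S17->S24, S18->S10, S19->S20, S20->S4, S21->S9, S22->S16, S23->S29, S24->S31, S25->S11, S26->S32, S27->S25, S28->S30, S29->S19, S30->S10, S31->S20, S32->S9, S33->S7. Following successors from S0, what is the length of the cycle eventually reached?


Trace from S0 until a state repeats:
  S0 -> S15 -> S5 -> S2 -> S30 -> S10 -> S26 -> S32 -> S9 -> S19 -> S20 -> S4 -> S30
S30 first seen at step 4, revisited at step 12.
Cycle length = 12 - 4 = 8

8


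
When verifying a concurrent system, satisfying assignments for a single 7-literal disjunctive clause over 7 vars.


Step 1: Total=2^7=128
Step 2: Unsat when all 7 false: 2^0=1
Step 3: Sat=128-1=127

127


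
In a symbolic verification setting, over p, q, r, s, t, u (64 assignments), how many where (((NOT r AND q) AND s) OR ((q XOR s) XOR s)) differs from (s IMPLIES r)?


F1 = (((NOT r AND q) AND s) OR ((q XOR s) XOR s))
F2 = (s IMPLIES r)
Evaluate both on each of 64 rows (bits = p,q,r,s,t,u):
  row 0 [000000]: F1=0 F2=1 (differ) -> 1
  row 1 [000001]: F1=0 F2=1 (differ) -> 1
  row 2 [000010]: F1=0 F2=1 (differ) -> 1
  row 3 [000011]: F1=0 F2=1 (differ) -> 1
  row 4 [000100]: F1=0 F2=0 -> 0
  (every remaining row is evaluated the same way; all 64 results are listed next)
Full result column, 8 rows per line (p,q,r fixed per line; s,t,u runs 000..111 left to right):
  rows 0-7 [p,q,r=000]: 11110000  (ones: 4)
  rows 8-15 [p,q,r=001]: 11111111  (ones: 8)
  rows 16-23 [p,q,r=010]: 00001111  (ones: 4)
  rows 24-31 [p,q,r=011]: 00000000  (ones: 0)
  rows 32-39 [p,q,r=100]: 11110000  (ones: 4)
  rows 40-47 [p,q,r=101]: 11111111  (ones: 8)
  rows 48-55 [p,q,r=110]: 00001111  (ones: 4)
  rows 56-63 [p,q,r=111]: 00000000  (ones: 0)
Disagreements = 4+8+4+0+4+8+4+0 = 32

32


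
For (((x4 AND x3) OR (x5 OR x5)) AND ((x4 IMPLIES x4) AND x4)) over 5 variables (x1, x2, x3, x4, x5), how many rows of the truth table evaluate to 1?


Formula: (((x4 AND x3) OR (x5 OR x5)) AND ((x4 IMPLIES x4) AND x4)) over 5 vars (32 rows)
Evaluate each row (x1, x2, x3, x4, x5 as bits, MSB first):
  row 0 [00000]: (((0 AND 0) OR (0 OR 0)) AND ((0 IMPLIES 0) AND 0)) -> 0
  row 1 [00001]: (((0 AND 0) OR (1 OR 1)) AND ((0 IMPLIES 0) AND 0)) -> 0
  row 2 [00010]: (((1 AND 0) OR (0 OR 0)) AND ((1 IMPLIES 1) AND 1)) -> 0
  row 3 [00011]: (((1 AND 0) OR (1 OR 1)) AND ((1 IMPLIES 1) AND 1)) -> 1
  row 4 [00100]: (((0 AND 1) OR (0 OR 0)) AND ((0 IMPLIES 0) AND 0)) -> 0
  row 5 [00101]: (((0 AND 1) OR (1 OR 1)) AND ((0 IMPLIES 0) AND 0)) -> 0
  row 6 [00110]: (((1 AND 1) OR (0 OR 0)) AND ((1 IMPLIES 1) AND 1)) -> 1
  row 7 [00111]: (((1 AND 1) OR (1 OR 1)) AND ((1 IMPLIES 1) AND 1)) -> 1
  row 8 [01000]: (((0 AND 0) OR (0 OR 0)) AND ((0 IMPLIES 0) AND 0)) -> 0
  row 9 [01001]: (((0 AND 0) OR (1 OR 1)) AND ((0 IMPLIES 0) AND 0)) -> 0
  row 10 [01010]: (((1 AND 0) OR (0 OR 0)) AND ((1 IMPLIES 1) AND 1)) -> 0
  row 11 [01011]: (((1 AND 0) OR (1 OR 1)) AND ((1 IMPLIES 1) AND 1)) -> 1
  row 12 [01100]: (((0 AND 1) OR (0 OR 0)) AND ((0 IMPLIES 0) AND 0)) -> 0
  row 13 [01101]: (((0 AND 1) OR (1 OR 1)) AND ((0 IMPLIES 0) AND 0)) -> 0
  row 14 [01110]: (((1 AND 1) OR (0 OR 0)) AND ((1 IMPLIES 1) AND 1)) -> 1
  row 15 [01111]: (((1 AND 1) OR (1 OR 1)) AND ((1 IMPLIES 1) AND 1)) -> 1
  row 16 [10000]: (((0 AND 0) OR (0 OR 0)) AND ((0 IMPLIES 0) AND 0)) -> 0
  row 17 [10001]: (((0 AND 0) OR (1 OR 1)) AND ((0 IMPLIES 0) AND 0)) -> 0
  row 18 [10010]: (((1 AND 0) OR (0 OR 0)) AND ((1 IMPLIES 1) AND 1)) -> 0
  row 19 [10011]: (((1 AND 0) OR (1 OR 1)) AND ((1 IMPLIES 1) AND 1)) -> 1
  row 20 [10100]: (((0 AND 1) OR (0 OR 0)) AND ((0 IMPLIES 0) AND 0)) -> 0
  row 21 [10101]: (((0 AND 1) OR (1 OR 1)) AND ((0 IMPLIES 0) AND 0)) -> 0
  row 22 [10110]: (((1 AND 1) OR (0 OR 0)) AND ((1 IMPLIES 1) AND 1)) -> 1
  row 23 [10111]: (((1 AND 1) OR (1 OR 1)) AND ((1 IMPLIES 1) AND 1)) -> 1
  row 24 [11000]: (((0 AND 0) OR (0 OR 0)) AND ((0 IMPLIES 0) AND 0)) -> 0
  row 25 [11001]: (((0 AND 0) OR (1 OR 1)) AND ((0 IMPLIES 0) AND 0)) -> 0
  row 26 [11010]: (((1 AND 0) OR (0 OR 0)) AND ((1 IMPLIES 1) AND 1)) -> 0
  row 27 [11011]: (((1 AND 0) OR (1 OR 1)) AND ((1 IMPLIES 1) AND 1)) -> 1
  row 28 [11100]: (((0 AND 1) OR (0 OR 0)) AND ((0 IMPLIES 0) AND 0)) -> 0
  row 29 [11101]: (((0 AND 1) OR (1 OR 1)) AND ((0 IMPLIES 0) AND 0)) -> 0
  row 30 [11110]: (((1 AND 1) OR (0 OR 0)) AND ((1 IMPLIES 1) AND 1)) -> 1
  row 31 [11111]: (((1 AND 1) OR (1 OR 1)) AND ((1 IMPLIES 1) AND 1)) -> 1
Full result column, 8 rows per line (x1,x2 fixed per line; x3,x4,x5 runs 000..111 left to right):
  rows 0-7 [x1,x2=00]: 00010011  (ones: 3)
  rows 8-15 [x1,x2=01]: 00010011  (ones: 3)
  rows 16-23 [x1,x2=10]: 00010011  (ones: 3)
  rows 24-31 [x1,x2=11]: 00010011  (ones: 3)
Count of 1-rows = 3+3+3+3 = 12

12


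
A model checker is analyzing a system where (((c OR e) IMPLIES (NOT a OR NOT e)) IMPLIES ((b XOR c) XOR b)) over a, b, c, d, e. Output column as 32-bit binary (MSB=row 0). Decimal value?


Formula: (((c OR e) IMPLIES (NOT a OR NOT e)) IMPLIES ((b XOR c) XOR b)) over a, b, c, d, e (32 rows)
Evaluate each row (bits = a,b,c,d,e, MSB first):
  row 0 [00000]: (((0 OR 0) IMPLIES (NOT 0 OR NOT 0)) IMPLIES ((0 XOR 0) XOR 0)) -> 0
  row 1 [00001]: (((0 OR 1) IMPLIES (NOT 0 OR NOT 1)) IMPLIES ((0 XOR 0) XOR 0)) -> 0
  row 2 [00010]: (((0 OR 0) IMPLIES (NOT 0 OR NOT 0)) IMPLIES ((0 XOR 0) XOR 0)) -> 0
  row 3 [00011]: (((0 OR 1) IMPLIES (NOT 0 OR NOT 1)) IMPLIES ((0 XOR 0) XOR 0)) -> 0
  row 4 [00100]: (((1 OR 0) IMPLIES (NOT 0 OR NOT 0)) IMPLIES ((0 XOR 1) XOR 0)) -> 1
  row 5 [00101]: (((1 OR 1) IMPLIES (NOT 0 OR NOT 1)) IMPLIES ((0 XOR 1) XOR 0)) -> 1
  row 6 [00110]: (((1 OR 0) IMPLIES (NOT 0 OR NOT 0)) IMPLIES ((0 XOR 1) XOR 0)) -> 1
  row 7 [00111]: (((1 OR 1) IMPLIES (NOT 0 OR NOT 1)) IMPLIES ((0 XOR 1) XOR 0)) -> 1
  row 8 [01000]: (((0 OR 0) IMPLIES (NOT 0 OR NOT 0)) IMPLIES ((1 XOR 0) XOR 1)) -> 0
  row 9 [01001]: (((0 OR 1) IMPLIES (NOT 0 OR NOT 1)) IMPLIES ((1 XOR 0) XOR 1)) -> 0
  row 10 [01010]: (((0 OR 0) IMPLIES (NOT 0 OR NOT 0)) IMPLIES ((1 XOR 0) XOR 1)) -> 0
  row 11 [01011]: (((0 OR 1) IMPLIES (NOT 0 OR NOT 1)) IMPLIES ((1 XOR 0) XOR 1)) -> 0
  row 12 [01100]: (((1 OR 0) IMPLIES (NOT 0 OR NOT 0)) IMPLIES ((1 XOR 1) XOR 1)) -> 1
  row 13 [01101]: (((1 OR 1) IMPLIES (NOT 0 OR NOT 1)) IMPLIES ((1 XOR 1) XOR 1)) -> 1
  row 14 [01110]: (((1 OR 0) IMPLIES (NOT 0 OR NOT 0)) IMPLIES ((1 XOR 1) XOR 1)) -> 1
  row 15 [01111]: (((1 OR 1) IMPLIES (NOT 0 OR NOT 1)) IMPLIES ((1 XOR 1) XOR 1)) -> 1
  row 16 [10000]: (((0 OR 0) IMPLIES (NOT 1 OR NOT 0)) IMPLIES ((0 XOR 0) XOR 0)) -> 0
  row 17 [10001]: (((0 OR 1) IMPLIES (NOT 1 OR NOT 1)) IMPLIES ((0 XOR 0) XOR 0)) -> 1
  row 18 [10010]: (((0 OR 0) IMPLIES (NOT 1 OR NOT 0)) IMPLIES ((0 XOR 0) XOR 0)) -> 0
  row 19 [10011]: (((0 OR 1) IMPLIES (NOT 1 OR NOT 1)) IMPLIES ((0 XOR 0) XOR 0)) -> 1
  row 20 [10100]: (((1 OR 0) IMPLIES (NOT 1 OR NOT 0)) IMPLIES ((0 XOR 1) XOR 0)) -> 1
  row 21 [10101]: (((1 OR 1) IMPLIES (NOT 1 OR NOT 1)) IMPLIES ((0 XOR 1) XOR 0)) -> 1
  row 22 [10110]: (((1 OR 0) IMPLIES (NOT 1 OR NOT 0)) IMPLIES ((0 XOR 1) XOR 0)) -> 1
  row 23 [10111]: (((1 OR 1) IMPLIES (NOT 1 OR NOT 1)) IMPLIES ((0 XOR 1) XOR 0)) -> 1
  row 24 [11000]: (((0 OR 0) IMPLIES (NOT 1 OR NOT 0)) IMPLIES ((1 XOR 0) XOR 1)) -> 0
  row 25 [11001]: (((0 OR 1) IMPLIES (NOT 1 OR NOT 1)) IMPLIES ((1 XOR 0) XOR 1)) -> 1
  row 26 [11010]: (((0 OR 0) IMPLIES (NOT 1 OR NOT 0)) IMPLIES ((1 XOR 0) XOR 1)) -> 0
  row 27 [11011]: (((0 OR 1) IMPLIES (NOT 1 OR NOT 1)) IMPLIES ((1 XOR 0) XOR 1)) -> 1
  row 28 [11100]: (((1 OR 0) IMPLIES (NOT 1 OR NOT 0)) IMPLIES ((1 XOR 1) XOR 1)) -> 1
  row 29 [11101]: (((1 OR 1) IMPLIES (NOT 1 OR NOT 1)) IMPLIES ((1 XOR 1) XOR 1)) -> 1
  row 30 [11110]: (((1 OR 0) IMPLIES (NOT 1 OR NOT 0)) IMPLIES ((1 XOR 1) XOR 1)) -> 1
  row 31 [11111]: (((1 OR 1) IMPLIES (NOT 1 OR NOT 1)) IMPLIES ((1 XOR 1) XOR 1)) -> 1
Full result column, 4 rows per line (a,b,c fixed per line; d,e runs 00..11 left to right):
  rows 0-3 [a,b,c=000]: 0000  = hex 0
  rows 4-7 [a,b,c=001]: 1111  = hex F
  rows 8-11 [a,b,c=010]: 0000  = hex 0
  rows 12-15 [a,b,c=011]: 1111  = hex F
  rows 16-19 [a,b,c=100]: 0101  = hex 5
  rows 20-23 [a,b,c=101]: 1111  = hex F
  rows 24-27 [a,b,c=110]: 0101  = hex 5
  rows 28-31 [a,b,c=111]: 1111  = hex F
Output column (row 0 .. row 31) = 00001111000011110101111101011111
Output column grouped in 4s = 0000 1111 0000 1111 0101 1111 0101 1111 = 0x0F0F5F5F
Convert to decimal digit by digit (value = value*16 + digit):
  0 -> 0
  0*16 + 15 (F) = 15
  15*16 + 0 = 240
  240*16 + 15 (F) = 3855
  3855*16 + 5 = 61685
  61685*16 + 15 (F) = 986975
  986975*16 + 5 = 15791605
  15791605*16 + 15 (F) = 252665695
Decimal = 252665695

252665695


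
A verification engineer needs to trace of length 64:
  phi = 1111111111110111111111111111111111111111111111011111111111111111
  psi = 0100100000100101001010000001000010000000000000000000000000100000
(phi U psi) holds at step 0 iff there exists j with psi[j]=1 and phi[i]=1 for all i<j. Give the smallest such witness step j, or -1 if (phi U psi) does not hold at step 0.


(phi U psi) at 0: need smallest j with psi[j]=1 and phi[i]=1 for all i in [0,j).
Scan from step 0:
  step 0: phi=1, psi=0 -> continue
  step 1: psi=1 and phi held for [0,1) -> witness found
Witness step = 1

1


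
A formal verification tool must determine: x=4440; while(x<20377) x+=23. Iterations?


Step 1: x goes from 4440 toward 20377 by 23; the body runs while x<20377, so iterations = ceil((bound-start)/step)
Step 2: Distance=15937
Step 3: ceil(15937/23)=693

693


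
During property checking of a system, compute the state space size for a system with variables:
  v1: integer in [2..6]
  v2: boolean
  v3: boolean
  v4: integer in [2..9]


State space = product of domain sizes of all variables.
Domain sizes:
  v1 (integer in [2..6]): 5
  v2 (boolean): 2
  v3 (boolean): 2
  v4 (integer in [2..9]): 8
Product = 5 * 2 * 2 * 8 = 160

160


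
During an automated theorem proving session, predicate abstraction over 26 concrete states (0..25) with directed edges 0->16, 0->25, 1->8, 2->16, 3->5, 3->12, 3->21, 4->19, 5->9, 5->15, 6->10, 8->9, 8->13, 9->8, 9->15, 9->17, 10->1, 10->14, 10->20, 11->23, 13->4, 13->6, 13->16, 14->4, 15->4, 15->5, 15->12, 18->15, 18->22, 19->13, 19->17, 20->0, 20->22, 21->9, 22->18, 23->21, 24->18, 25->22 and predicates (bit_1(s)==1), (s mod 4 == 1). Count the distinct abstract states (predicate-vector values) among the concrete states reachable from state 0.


BFS from 0:
Concrete reachable: {0, 1, 4, 5, 6, 8, 9, 10, 12, 13, 14, 15, 16, 17, 18, 19, 20, 22, 25}
Abstract via predicates (bit_1(s)==1), (s mod 4 == 1):
  (0,0) <- {0, 4, 8, 12, 16, 20}
  (0,1) <- {1, 5, 9, 13, 17, 25}
  (1,0) <- {6, 10, 14, 15, 18, 19, 22}
Distinct abstract states = 3

3


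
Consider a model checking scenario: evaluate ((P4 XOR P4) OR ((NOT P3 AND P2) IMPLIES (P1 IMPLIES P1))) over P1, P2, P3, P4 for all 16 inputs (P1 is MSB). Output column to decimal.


Formula: ((P4 XOR P4) OR ((NOT P3 AND P2) IMPLIES (P1 IMPLIES P1))) over P1, P2, P3, P4 (16 rows)
Evaluate each row (bits = P1,P2,P3,P4, MSB first):
  row 0 [0000]: ((0 XOR 0) OR ((NOT 0 AND 0) IMPLIES (0 IMPLIES 0))) -> 1
  row 1 [0001]: ((1 XOR 1) OR ((NOT 0 AND 0) IMPLIES (0 IMPLIES 0))) -> 1
  row 2 [0010]: ((0 XOR 0) OR ((NOT 1 AND 0) IMPLIES (0 IMPLIES 0))) -> 1
  row 3 [0011]: ((1 XOR 1) OR ((NOT 1 AND 0) IMPLIES (0 IMPLIES 0))) -> 1
  row 4 [0100]: ((0 XOR 0) OR ((NOT 0 AND 1) IMPLIES (0 IMPLIES 0))) -> 1
  row 5 [0101]: ((1 XOR 1) OR ((NOT 0 AND 1) IMPLIES (0 IMPLIES 0))) -> 1
  row 6 [0110]: ((0 XOR 0) OR ((NOT 1 AND 1) IMPLIES (0 IMPLIES 0))) -> 1
  row 7 [0111]: ((1 XOR 1) OR ((NOT 1 AND 1) IMPLIES (0 IMPLIES 0))) -> 1
  row 8 [1000]: ((0 XOR 0) OR ((NOT 0 AND 0) IMPLIES (1 IMPLIES 1))) -> 1
  row 9 [1001]: ((1 XOR 1) OR ((NOT 0 AND 0) IMPLIES (1 IMPLIES 1))) -> 1
  row 10 [1010]: ((0 XOR 0) OR ((NOT 1 AND 0) IMPLIES (1 IMPLIES 1))) -> 1
  row 11 [1011]: ((1 XOR 1) OR ((NOT 1 AND 0) IMPLIES (1 IMPLIES 1))) -> 1
  row 12 [1100]: ((0 XOR 0) OR ((NOT 0 AND 1) IMPLIES (1 IMPLIES 1))) -> 1
  row 13 [1101]: ((1 XOR 1) OR ((NOT 0 AND 1) IMPLIES (1 IMPLIES 1))) -> 1
  row 14 [1110]: ((0 XOR 0) OR ((NOT 1 AND 1) IMPLIES (1 IMPLIES 1))) -> 1
  row 15 [1111]: ((1 XOR 1) OR ((NOT 1 AND 1) IMPLIES (1 IMPLIES 1))) -> 1
Full result column, 4 rows per line (P1,P2 fixed per line; P3,P4 runs 00..11 left to right):
  rows 0-3 [P1,P2=00]: 1111  = hex F
  rows 4-7 [P1,P2=01]: 1111  = hex F
  rows 8-11 [P1,P2=10]: 1111  = hex F
  rows 12-15 [P1,P2=11]: 1111  = hex F
Output column (row 0 .. row 15) = 1111111111111111
Output column grouped in 4s = 1111 1111 1111 1111 = 0xFFFF
Convert to decimal digit by digit (value = value*16 + digit):
  F -> 15
  15*16 + 15 (F) = 255
  255*16 + 15 (F) = 4095
  4095*16 + 15 (F) = 65535
Decimal = 65535

65535


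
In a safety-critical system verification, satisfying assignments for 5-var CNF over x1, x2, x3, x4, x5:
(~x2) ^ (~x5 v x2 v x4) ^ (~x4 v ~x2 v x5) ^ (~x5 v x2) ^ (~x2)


CNF with 5 clauses over 5 vars (32 assignments).
An assignment satisfies CNF iff every clause has >=1 true literal.
Check each row (bits = x1,x2,x3,x4,x5; clause T/F shown):
  row 0 [00000]: clauses=TTTTT -> 1
  row 1 [00001]: clauses=TFTFT -> 0
  row 2 [00010]: clauses=TTTTT -> 1
  row 3 [00011]: clauses=TTTFT -> 0
  row 4 [00100]: clauses=TTTTT -> 1
  row 5 [00101]: clauses=TFTFT -> 0
  row 6 [00110]: clauses=TTTTT -> 1
  row 7 [00111]: clauses=TTTFT -> 0
  row 8 [01000]: clauses=FTTTF -> 0
  row 9 [01001]: clauses=FTTTF -> 0
  row 10 [01010]: clauses=FTFTF -> 0
  row 11 [01011]: clauses=FTTTF -> 0
  row 12 [01100]: clauses=FTTTF -> 0
  row 13 [01101]: clauses=FTTTF -> 0
  row 14 [01110]: clauses=FTFTF -> 0
  row 15 [01111]: clauses=FTTTF -> 0
  row 16 [10000]: clauses=TTTTT -> 1
  row 17 [10001]: clauses=TFTFT -> 0
  row 18 [10010]: clauses=TTTTT -> 1
  row 19 [10011]: clauses=TTTFT -> 0
  row 20 [10100]: clauses=TTTTT -> 1
  row 21 [10101]: clauses=TFTFT -> 0
  row 22 [10110]: clauses=TTTTT -> 1
  row 23 [10111]: clauses=TTTFT -> 0
  row 24 [11000]: clauses=FTTTF -> 0
  row 25 [11001]: clauses=FTTTF -> 0
  row 26 [11010]: clauses=FTFTF -> 0
  row 27 [11011]: clauses=FTTTF -> 0
  row 28 [11100]: clauses=FTTTF -> 0
  row 29 [11101]: clauses=FTTTF -> 0
  row 30 [11110]: clauses=FTFTF -> 0
  row 31 [11111]: clauses=FTTTF -> 0
Full result column, 8 rows per line (x1,x2 fixed per line; x3,x4,x5 runs 000..111 left to right):
  rows 0-7 [x1,x2=00]: 10101010  (ones: 4)
  rows 8-15 [x1,x2=01]: 00000000  (ones: 0)
  rows 16-23 [x1,x2=10]: 10101010  (ones: 4)
  rows 24-31 [x1,x2=11]: 00000000  (ones: 0)
Satisfying assignments = 4+0+4+0 = 8

8


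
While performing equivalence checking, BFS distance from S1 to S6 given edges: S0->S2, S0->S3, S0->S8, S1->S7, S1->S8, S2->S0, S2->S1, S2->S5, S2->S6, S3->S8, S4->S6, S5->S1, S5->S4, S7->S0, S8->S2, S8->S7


BFS layer-by-layer from S1:
  dist 0: {S1}
  dist 1: {S7, S8}
  dist 2: {S0, S2}
  dist 3: {S3, S5, S6}
  -> S6 reached at distance 3
Shortest path length = 3

3


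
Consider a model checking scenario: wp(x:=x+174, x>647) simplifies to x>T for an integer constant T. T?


Formula: wp(x:=E, P) = P[E/x] (substitute E for x in postcondition)
Step 1: Postcondition: x>647
Step 2: Substitute x+174 for x: x+174>647
Step 3: Solve for x: x > 647-174 = 473

473


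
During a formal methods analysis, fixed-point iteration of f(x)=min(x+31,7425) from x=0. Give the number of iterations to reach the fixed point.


Step 1: x=0, cap=7425, increment=31
Step 2: x grows by 31 each step until capped at 7425; fixed point is x=7425
Step 3: iterations = ceil(7425/31) = 240

240


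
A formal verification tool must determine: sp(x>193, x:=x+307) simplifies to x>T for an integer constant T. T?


Formula: sp(P, x:=E) = exists old_x. (x = E[old_x/x]) AND P[old_x/x] (old_x is the value of x before the assignment; eliminate old_x by solving x = E[old_x/x] for old_x)
Step 1: Precondition P: x>193, i.e. old_x > 193
Step 2: Assignment gives x = old_x + 307, so old_x = x - 307
Step 3: Substitute into P: x - 307 > 193
Step 4: Simplify: x > 193+307 = 500

500


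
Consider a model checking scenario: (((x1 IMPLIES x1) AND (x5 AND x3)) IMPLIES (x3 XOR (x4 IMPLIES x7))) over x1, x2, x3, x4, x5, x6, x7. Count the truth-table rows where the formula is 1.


Formula: (((x1 IMPLIES x1) AND (x5 AND x3)) IMPLIES (x3 XOR (x4 IMPLIES x7))) over 7 vars (128 rows)
Evaluate each row (x1, x2, x3, x4, x5, x6, x7 as bits, MSB first):
  row 0 [0000000]: (((0 IMPLIES 0) AND (0 AND 0)) IMPLIES (0 XOR (0 IMPLIES 0))) -> 1
  row 1 [0000001]: (((0 IMPLIES 0) AND (0 AND 0)) IMPLIES (0 XOR (0 IMPLIES 1))) -> 1
  row 2 [0000010]: (((0 IMPLIES 0) AND (0 AND 0)) IMPLIES (0 XOR (0 IMPLIES 0))) -> 1
  row 3 [0000011]: (((0 IMPLIES 0) AND (0 AND 0)) IMPLIES (0 XOR (0 IMPLIES 1))) -> 1
  row 4 [0000100]: (((0 IMPLIES 0) AND (1 AND 0)) IMPLIES (0 XOR (0 IMPLIES 0))) -> 1
  (every remaining row is evaluated the same way; all 128 results are listed next)
Full result column, 8 rows per line (x1,x2,x3,x4 fixed per line; x5,x6,x7 runs 000..111 left to right):
  rows 0-7 [x1,x2,x3,x4=0000]: 11111111  (ones: 8)
  rows 8-15 [x1,x2,x3,x4=0001]: 11111111  (ones: 8)
  rows 16-23 [x1,x2,x3,x4=0010]: 11110000  (ones: 4)
  rows 24-31 [x1,x2,x3,x4=0011]: 11111010  (ones: 6)
  rows 32-39 [x1,x2,x3,x4=0100]: 11111111  (ones: 8)
  rows 40-47 [x1,x2,x3,x4=0101]: 11111111  (ones: 8)
  rows 48-55 [x1,x2,x3,x4=0110]: 11110000  (ones: 4)
  rows 56-63 [x1,x2,x3,x4=0111]: 11111010  (ones: 6)
  rows 64-71 [x1,x2,x3,x4=1000]: 11111111  (ones: 8)
  rows 72-79 [x1,x2,x3,x4=1001]: 11111111  (ones: 8)
  rows 80-87 [x1,x2,x3,x4=1010]: 11110000  (ones: 4)
  rows 88-95 [x1,x2,x3,x4=1011]: 11111010  (ones: 6)
  rows 96-103 [x1,x2,x3,x4=1100]: 11111111  (ones: 8)
  rows 104-111 [x1,x2,x3,x4=1101]: 11111111  (ones: 8)
  rows 112-119 [x1,x2,x3,x4=1110]: 11110000  (ones: 4)
  rows 120-127 [x1,x2,x3,x4=1111]: 11111010  (ones: 6)
Count of 1-rows = 8+8+4+6+8+8+4+6+8+8+4+6+8+8+4+6 = 104

104


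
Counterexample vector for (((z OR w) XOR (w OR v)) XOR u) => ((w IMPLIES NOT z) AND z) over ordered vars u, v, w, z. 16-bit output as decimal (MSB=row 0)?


F1 = (((z OR w) XOR (w OR v)) XOR u)
F2 = ((w IMPLIES NOT z) AND z)
Counterexample to F1=>F2 is where F1=1 and F2=0.
Evaluate each row (bits = u,v,w,z, MSB first):
  row 0 [0000]: F1=0 F2=0 -> F1&~F2 -> 0
  row 1 [0001]: F1=1 F2=1 -> F1&~F2 -> 0
  row 2 [0010]: F1=0 F2=0 -> F1&~F2 -> 0
  row 3 [0011]: F1=0 F2=0 -> F1&~F2 -> 0
  row 4 [0100]: F1=1 F2=0 -> F1&~F2 -> 1
  row 5 [0101]: F1=0 F2=1 -> F1&~F2 -> 0
  row 6 [0110]: F1=0 F2=0 -> F1&~F2 -> 0
  row 7 [0111]: F1=0 F2=0 -> F1&~F2 -> 0
  row 8 [1000]: F1=1 F2=0 -> F1&~F2 -> 1
  row 9 [1001]: F1=0 F2=1 -> F1&~F2 -> 0
  row 10 [1010]: F1=1 F2=0 -> F1&~F2 -> 1
  row 11 [1011]: F1=1 F2=0 -> F1&~F2 -> 1
  row 12 [1100]: F1=0 F2=0 -> F1&~F2 -> 0
  row 13 [1101]: F1=1 F2=1 -> F1&~F2 -> 0
  row 14 [1110]: F1=1 F2=0 -> F1&~F2 -> 1
  row 15 [1111]: F1=1 F2=0 -> F1&~F2 -> 1
Full result column, 4 rows per line (u,v fixed per line; w,z runs 00..11 left to right):
  rows 0-3 [u,v=00]: 0000  = hex 0
  rows 4-7 [u,v=01]: 1000  = hex 8
  rows 8-11 [u,v=10]: 1011  = hex B
  rows 12-15 [u,v=11]: 0011  = hex 3
Counterexample vector (row 0 .. row 15) = 0000100010110011
Output column grouped in 4s = 0000 1000 1011 0011 = 0x08B3
Convert to decimal digit by digit (value = value*16 + digit):
  0 -> 0
  0*16 + 8 = 8
  8*16 + 11 (B) = 139
  139*16 + 3 = 2227
Decimal = 2227

2227


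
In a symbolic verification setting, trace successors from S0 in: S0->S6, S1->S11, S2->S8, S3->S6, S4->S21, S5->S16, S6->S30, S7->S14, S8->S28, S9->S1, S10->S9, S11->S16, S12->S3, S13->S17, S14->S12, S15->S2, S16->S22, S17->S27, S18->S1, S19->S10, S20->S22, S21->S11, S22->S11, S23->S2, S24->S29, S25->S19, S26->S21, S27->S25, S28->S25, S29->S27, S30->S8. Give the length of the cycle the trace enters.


Trace from S0 until a state repeats:
  S0 -> S6 -> S30 -> S8 -> S28 -> S25 -> S19 -> S10 -> S9 -> S1 -> S11 -> S16 -> S22 -> S11
S11 first seen at step 10, revisited at step 13.
Cycle length = 13 - 10 = 3

3


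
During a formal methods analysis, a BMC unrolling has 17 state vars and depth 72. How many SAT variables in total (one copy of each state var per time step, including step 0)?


BMC unrolls to depth k, creating one copy of each state var for steps 0..k.
Step count = 72 + 1 = 73 (steps 0 through 72)
Vars per step = 17
Total = 17 * 73 = 1241

1241


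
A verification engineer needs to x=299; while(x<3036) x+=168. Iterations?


Step 1: x goes from 299 toward 3036 by 168; the body runs while x<3036, so iterations = ceil((bound-start)/step)
Step 2: Distance=2737
Step 3: ceil(2737/168)=17

17


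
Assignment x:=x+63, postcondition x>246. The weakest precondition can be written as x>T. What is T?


Formula: wp(x:=E, P) = P[E/x] (substitute E for x in postcondition)
Step 1: Postcondition: x>246
Step 2: Substitute x+63 for x: x+63>246
Step 3: Solve for x: x > 246-63 = 183

183


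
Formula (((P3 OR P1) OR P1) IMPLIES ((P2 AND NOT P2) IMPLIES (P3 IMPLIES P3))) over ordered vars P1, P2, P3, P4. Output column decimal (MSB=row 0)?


Formula: (((P3 OR P1) OR P1) IMPLIES ((P2 AND NOT P2) IMPLIES (P3 IMPLIES P3))) over P1, P2, P3, P4 (16 rows)
Evaluate each row (bits = P1,P2,P3,P4, MSB first):
  row 0 [0000]: (((0 OR 0) OR 0) IMPLIES ((0 AND NOT 0) IMPLIES (0 IMPLIES 0))) -> 1
  row 1 [0001]: (((0 OR 0) OR 0) IMPLIES ((0 AND NOT 0) IMPLIES (0 IMPLIES 0))) -> 1
  row 2 [0010]: (((1 OR 0) OR 0) IMPLIES ((0 AND NOT 0) IMPLIES (1 IMPLIES 1))) -> 1
  row 3 [0011]: (((1 OR 0) OR 0) IMPLIES ((0 AND NOT 0) IMPLIES (1 IMPLIES 1))) -> 1
  row 4 [0100]: (((0 OR 0) OR 0) IMPLIES ((1 AND NOT 1) IMPLIES (0 IMPLIES 0))) -> 1
  row 5 [0101]: (((0 OR 0) OR 0) IMPLIES ((1 AND NOT 1) IMPLIES (0 IMPLIES 0))) -> 1
  row 6 [0110]: (((1 OR 0) OR 0) IMPLIES ((1 AND NOT 1) IMPLIES (1 IMPLIES 1))) -> 1
  row 7 [0111]: (((1 OR 0) OR 0) IMPLIES ((1 AND NOT 1) IMPLIES (1 IMPLIES 1))) -> 1
  row 8 [1000]: (((0 OR 1) OR 1) IMPLIES ((0 AND NOT 0) IMPLIES (0 IMPLIES 0))) -> 1
  row 9 [1001]: (((0 OR 1) OR 1) IMPLIES ((0 AND NOT 0) IMPLIES (0 IMPLIES 0))) -> 1
  row 10 [1010]: (((1 OR 1) OR 1) IMPLIES ((0 AND NOT 0) IMPLIES (1 IMPLIES 1))) -> 1
  row 11 [1011]: (((1 OR 1) OR 1) IMPLIES ((0 AND NOT 0) IMPLIES (1 IMPLIES 1))) -> 1
  row 12 [1100]: (((0 OR 1) OR 1) IMPLIES ((1 AND NOT 1) IMPLIES (0 IMPLIES 0))) -> 1
  row 13 [1101]: (((0 OR 1) OR 1) IMPLIES ((1 AND NOT 1) IMPLIES (0 IMPLIES 0))) -> 1
  row 14 [1110]: (((1 OR 1) OR 1) IMPLIES ((1 AND NOT 1) IMPLIES (1 IMPLIES 1))) -> 1
  row 15 [1111]: (((1 OR 1) OR 1) IMPLIES ((1 AND NOT 1) IMPLIES (1 IMPLIES 1))) -> 1
Full result column, 4 rows per line (P1,P2 fixed per line; P3,P4 runs 00..11 left to right):
  rows 0-3 [P1,P2=00]: 1111  = hex F
  rows 4-7 [P1,P2=01]: 1111  = hex F
  rows 8-11 [P1,P2=10]: 1111  = hex F
  rows 12-15 [P1,P2=11]: 1111  = hex F
Output column (row 0 .. row 15) = 1111111111111111
Output column grouped in 4s = 1111 1111 1111 1111 = 0xFFFF
Convert to decimal digit by digit (value = value*16 + digit):
  F -> 15
  15*16 + 15 (F) = 255
  255*16 + 15 (F) = 4095
  4095*16 + 15 (F) = 65535
Decimal = 65535

65535


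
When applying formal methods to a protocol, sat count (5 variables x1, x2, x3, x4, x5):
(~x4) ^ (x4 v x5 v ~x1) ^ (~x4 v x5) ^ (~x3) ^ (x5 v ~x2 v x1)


CNF with 5 clauses over 5 vars (32 assignments).
An assignment satisfies CNF iff every clause has >=1 true literal.
Check each row (bits = x1,x2,x3,x4,x5; clause T/F shown):
  row 0 [00000]: clauses=TTTTT -> 1
  row 1 [00001]: clauses=TTTTT -> 1
  row 2 [00010]: clauses=FTFTT -> 0
  row 3 [00011]: clauses=FTTTT -> 0
  row 4 [00100]: clauses=TTTFT -> 0
  row 5 [00101]: clauses=TTTFT -> 0
  row 6 [00110]: clauses=FTFFT -> 0
  row 7 [00111]: clauses=FTTFT -> 0
  row 8 [01000]: clauses=TTTTF -> 0
  row 9 [01001]: clauses=TTTTT -> 1
  row 10 [01010]: clauses=FTFTF -> 0
  row 11 [01011]: clauses=FTTTT -> 0
  row 12 [01100]: clauses=TTTFF -> 0
  row 13 [01101]: clauses=TTTFT -> 0
  row 14 [01110]: clauses=FTFFF -> 0
  row 15 [01111]: clauses=FTTFT -> 0
  row 16 [10000]: clauses=TFTTT -> 0
  row 17 [10001]: clauses=TTTTT -> 1
  row 18 [10010]: clauses=FTFTT -> 0
  row 19 [10011]: clauses=FTTTT -> 0
  row 20 [10100]: clauses=TFTFT -> 0
  row 21 [10101]: clauses=TTTFT -> 0
  row 22 [10110]: clauses=FTFFT -> 0
  row 23 [10111]: clauses=FTTFT -> 0
  row 24 [11000]: clauses=TFTTT -> 0
  row 25 [11001]: clauses=TTTTT -> 1
  row 26 [11010]: clauses=FTFTT -> 0
  row 27 [11011]: clauses=FTTTT -> 0
  row 28 [11100]: clauses=TFTFT -> 0
  row 29 [11101]: clauses=TTTFT -> 0
  row 30 [11110]: clauses=FTFFT -> 0
  row 31 [11111]: clauses=FTTFT -> 0
Full result column, 8 rows per line (x1,x2 fixed per line; x3,x4,x5 runs 000..111 left to right):
  rows 0-7 [x1,x2=00]: 11000000  (ones: 2)
  rows 8-15 [x1,x2=01]: 01000000  (ones: 1)
  rows 16-23 [x1,x2=10]: 01000000  (ones: 1)
  rows 24-31 [x1,x2=11]: 01000000  (ones: 1)
Satisfying assignments = 2+1+1+1 = 5

5


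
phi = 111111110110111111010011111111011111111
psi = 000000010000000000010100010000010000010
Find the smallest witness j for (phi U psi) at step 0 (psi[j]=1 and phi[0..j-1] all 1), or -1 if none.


(phi U psi) at 0: need smallest j with psi[j]=1 and phi[i]=1 for all i in [0,j).
Scan from step 0:
  step 0: phi=1, psi=0 -> continue
  step 1: phi=1, psi=0 -> continue
  step 2: phi=1, psi=0 -> continue
  step 3: phi=1, psi=0 -> continue
  step 7: psi=1 and phi held for [0,7) -> witness found
Witness step = 7

7
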